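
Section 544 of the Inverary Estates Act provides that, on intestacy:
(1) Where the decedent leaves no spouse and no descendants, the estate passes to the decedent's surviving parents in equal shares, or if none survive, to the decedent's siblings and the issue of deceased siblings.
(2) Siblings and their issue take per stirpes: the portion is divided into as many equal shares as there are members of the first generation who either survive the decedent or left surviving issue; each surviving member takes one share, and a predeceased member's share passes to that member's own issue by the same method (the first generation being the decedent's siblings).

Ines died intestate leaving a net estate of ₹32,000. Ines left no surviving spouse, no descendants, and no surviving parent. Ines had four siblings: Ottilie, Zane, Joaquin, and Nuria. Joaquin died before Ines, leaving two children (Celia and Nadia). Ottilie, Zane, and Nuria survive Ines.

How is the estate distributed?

The entire ₹32,000 passes to the siblings and their issue.
That amount (₹32,000) is divided into 4 shares of ₹8,000: Ottilie, Zane, and Nuria each take ₹8,000; Joaquin's ₹8,000 share passes to Joaquin's issue.
Joaquin's share (₹8,000) is divided into 2 shares of ₹4,000: Celia and Nadia each take ₹4,000.

Ottilie: ₹8,000; Zane: ₹8,000; Celia: ₹4,000; Nadia: ₹4,000; Nuria: ₹8,000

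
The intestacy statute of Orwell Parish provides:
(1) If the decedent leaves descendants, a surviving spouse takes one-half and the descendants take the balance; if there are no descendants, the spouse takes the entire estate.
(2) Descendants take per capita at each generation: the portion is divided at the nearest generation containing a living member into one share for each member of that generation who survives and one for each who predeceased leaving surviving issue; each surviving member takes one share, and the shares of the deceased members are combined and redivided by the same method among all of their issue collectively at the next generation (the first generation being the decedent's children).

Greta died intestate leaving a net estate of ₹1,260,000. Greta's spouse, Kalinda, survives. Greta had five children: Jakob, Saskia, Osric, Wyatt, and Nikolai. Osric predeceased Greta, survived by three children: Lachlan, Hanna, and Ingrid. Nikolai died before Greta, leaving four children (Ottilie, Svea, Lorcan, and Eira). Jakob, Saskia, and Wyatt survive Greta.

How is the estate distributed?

Kalinda: ₹630,000; Jakob: ₹126,000; Saskia: ₹126,000; Lachlan: ₹36,000; Hanna: ₹36,000; Ingrid: ₹36,000; Wyatt: ₹126,000; Ottilie: ₹36,000; Svea: ₹36,000; Lorcan: ₹36,000; Eira: ₹36,000

Kalinda takes one-half of ₹1,260,000 = ₹630,000. The remaining ₹630,000 passes to the descendants.
The descendants' portion (₹630,000) is divided at the children's generation into 5 shares of ₹126,000. Jakob, Saskia, and Wyatt each take ₹126,000. The 2 shares of the deceased (Osric and Nikolai) are combined into a pool of ₹252,000.
That pool (₹252,000) is divided at the grandchildren's generation equally among Lachlan, Hanna, Ingrid, Ottilie, Svea, Lorcan, and Eira: ₹36,000 each.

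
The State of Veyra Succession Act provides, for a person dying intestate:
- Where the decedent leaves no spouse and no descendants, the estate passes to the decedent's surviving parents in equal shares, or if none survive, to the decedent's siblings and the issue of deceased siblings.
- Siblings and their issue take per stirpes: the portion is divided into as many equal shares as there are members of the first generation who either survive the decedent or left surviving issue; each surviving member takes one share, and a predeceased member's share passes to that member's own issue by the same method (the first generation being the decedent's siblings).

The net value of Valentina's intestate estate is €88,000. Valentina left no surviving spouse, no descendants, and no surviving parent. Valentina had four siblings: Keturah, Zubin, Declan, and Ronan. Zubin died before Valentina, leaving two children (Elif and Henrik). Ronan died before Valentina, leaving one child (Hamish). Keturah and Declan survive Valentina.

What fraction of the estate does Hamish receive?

Hamish receives 1/4 of the estate.

The entire €88,000 passes to the siblings and their issue.
That amount (€88,000) is divided into 4 shares of €22,000: Keturah and Declan each take €22,000; Zubin's €22,000 share passes to Zubin's issue; Ronan's €22,000 share passes to Ronan's issue.
Zubin's share (€22,000) is divided into 2 shares of €11,000: Elif and Henrik each take €11,000.
Ronan's share (€22,000) passes entirely to Hamish.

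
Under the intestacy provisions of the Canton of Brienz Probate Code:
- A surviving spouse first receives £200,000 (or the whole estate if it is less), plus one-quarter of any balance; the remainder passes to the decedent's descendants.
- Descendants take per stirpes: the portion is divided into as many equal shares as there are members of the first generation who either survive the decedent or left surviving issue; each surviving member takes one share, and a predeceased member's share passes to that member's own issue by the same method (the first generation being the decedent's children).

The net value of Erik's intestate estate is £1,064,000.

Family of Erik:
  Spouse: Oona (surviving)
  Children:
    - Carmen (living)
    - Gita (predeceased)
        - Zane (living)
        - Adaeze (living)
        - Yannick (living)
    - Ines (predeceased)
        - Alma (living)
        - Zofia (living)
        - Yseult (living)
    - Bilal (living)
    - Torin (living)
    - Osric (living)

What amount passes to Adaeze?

Adaeze receives £36,000.

Oona first takes £200,000, leaving a balance of £864,000. Oona then takes one-quarter of the balance (£216,000), for a total of £416,000. The remaining £648,000 passes to the descendants.
The descendants' portion (£648,000) is divided into 6 shares of £108,000: Carmen, Bilal, Torin, and Osric each take £108,000; Gita's £108,000 share passes to Gita's issue; Ines's £108,000 share passes to Ines's issue.
Gita's share (£108,000) is divided into 3 shares of £36,000: Zane, Adaeze, and Yannick each take £36,000.
Ines's share (£108,000) is divided into 3 shares of £36,000: Alma, Zofia, and Yseult each take £36,000.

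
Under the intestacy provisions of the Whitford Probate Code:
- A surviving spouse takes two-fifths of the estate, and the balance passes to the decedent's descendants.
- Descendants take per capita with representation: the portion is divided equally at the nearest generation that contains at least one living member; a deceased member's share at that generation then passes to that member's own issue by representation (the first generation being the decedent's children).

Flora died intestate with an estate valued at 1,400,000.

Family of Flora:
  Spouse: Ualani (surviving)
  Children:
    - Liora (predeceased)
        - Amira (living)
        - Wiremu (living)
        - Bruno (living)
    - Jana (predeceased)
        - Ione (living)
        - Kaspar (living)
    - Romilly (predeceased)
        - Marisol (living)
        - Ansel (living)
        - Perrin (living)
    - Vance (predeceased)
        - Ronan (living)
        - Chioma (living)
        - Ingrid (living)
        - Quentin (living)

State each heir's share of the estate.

Ualani takes two-fifths of 1,400,000 = 560,000. The remaining 840,000 passes to the descendants.
No child survives, so the initial division is made at the grandchildren's generation.
The descendants' portion (840,000) is divided into 12 shares of 70,000: Amira, Wiremu, Bruno, Ione, Kaspar, Marisol, Ansel, Perrin, Ronan, Chioma, Ingrid, and Quentin each take 70,000.

Ualani: 560,000; Amira: 70,000; Wiremu: 70,000; Bruno: 70,000; Ione: 70,000; Kaspar: 70,000; Marisol: 70,000; Ansel: 70,000; Perrin: 70,000; Ronan: 70,000; Chioma: 70,000; Ingrid: 70,000; Quentin: 70,000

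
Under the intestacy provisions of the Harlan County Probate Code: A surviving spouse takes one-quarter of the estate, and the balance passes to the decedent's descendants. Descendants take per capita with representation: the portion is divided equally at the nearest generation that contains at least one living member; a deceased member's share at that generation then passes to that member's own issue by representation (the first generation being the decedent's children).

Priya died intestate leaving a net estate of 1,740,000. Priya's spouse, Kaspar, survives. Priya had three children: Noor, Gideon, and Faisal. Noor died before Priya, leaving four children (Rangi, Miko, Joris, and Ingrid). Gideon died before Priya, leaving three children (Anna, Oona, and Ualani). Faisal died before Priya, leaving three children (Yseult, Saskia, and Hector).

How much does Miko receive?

Miko receives 130,500.

Kaspar takes one-quarter of 1,740,000 = 435,000. The remaining 1,305,000 passes to the descendants.
No child survives, so the initial division is made at the grandchildren's generation.
The descendants' portion (1,305,000) is divided into 10 shares of 130,500: Rangi, Miko, Joris, Ingrid, Anna, Oona, Ualani, Yseult, Saskia, and Hector each take 130,500.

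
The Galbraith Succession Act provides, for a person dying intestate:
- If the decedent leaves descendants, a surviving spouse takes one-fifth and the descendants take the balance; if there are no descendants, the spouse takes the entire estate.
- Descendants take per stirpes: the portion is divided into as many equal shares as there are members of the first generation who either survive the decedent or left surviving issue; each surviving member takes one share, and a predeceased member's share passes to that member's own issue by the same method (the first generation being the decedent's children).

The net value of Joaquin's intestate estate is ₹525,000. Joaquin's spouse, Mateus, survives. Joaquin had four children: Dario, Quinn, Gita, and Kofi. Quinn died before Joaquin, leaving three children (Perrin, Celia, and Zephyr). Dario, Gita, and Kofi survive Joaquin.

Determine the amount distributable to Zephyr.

Mateus takes one-fifth of ₹525,000 = ₹105,000. The remaining ₹420,000 passes to the descendants.
The descendants' portion (₹420,000) is divided into 4 shares of ₹105,000: Dario, Gita, and Kofi each take ₹105,000; Quinn's ₹105,000 share passes to Quinn's issue.
Quinn's share (₹105,000) is divided into 3 shares of ₹35,000: Perrin, Celia, and Zephyr each take ₹35,000.

Zephyr receives ₹35,000.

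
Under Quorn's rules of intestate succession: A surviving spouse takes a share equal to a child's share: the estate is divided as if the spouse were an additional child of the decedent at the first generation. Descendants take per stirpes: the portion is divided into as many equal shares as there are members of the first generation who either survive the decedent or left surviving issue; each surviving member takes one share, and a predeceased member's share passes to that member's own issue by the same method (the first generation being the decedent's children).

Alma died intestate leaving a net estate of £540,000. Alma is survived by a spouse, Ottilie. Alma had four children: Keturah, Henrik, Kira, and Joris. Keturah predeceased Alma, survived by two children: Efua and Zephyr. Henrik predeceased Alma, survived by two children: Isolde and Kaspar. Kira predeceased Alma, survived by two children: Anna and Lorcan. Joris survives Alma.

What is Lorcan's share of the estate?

Lorcan receives £54,000.

The spouse counts as an additional share at the children's level, so there are 5 primary shares of £108,000. Ottilie takes one such share (£108,000).
The children's combined portion (£432,000) is divided into 4 shares of £108,000: Joris takes £108,000; Keturah's £108,000 share passes to Keturah's issue; Henrik's £108,000 share passes to Henrik's issue; Kira's £108,000 share passes to Kira's issue.
Keturah's share (£108,000) is divided into 2 shares of £54,000: Efua and Zephyr each take £54,000.
Henrik's share (£108,000) is divided into 2 shares of £54,000: Isolde and Kaspar each take £54,000.
Kira's share (£108,000) is divided into 2 shares of £54,000: Anna and Lorcan each take £54,000.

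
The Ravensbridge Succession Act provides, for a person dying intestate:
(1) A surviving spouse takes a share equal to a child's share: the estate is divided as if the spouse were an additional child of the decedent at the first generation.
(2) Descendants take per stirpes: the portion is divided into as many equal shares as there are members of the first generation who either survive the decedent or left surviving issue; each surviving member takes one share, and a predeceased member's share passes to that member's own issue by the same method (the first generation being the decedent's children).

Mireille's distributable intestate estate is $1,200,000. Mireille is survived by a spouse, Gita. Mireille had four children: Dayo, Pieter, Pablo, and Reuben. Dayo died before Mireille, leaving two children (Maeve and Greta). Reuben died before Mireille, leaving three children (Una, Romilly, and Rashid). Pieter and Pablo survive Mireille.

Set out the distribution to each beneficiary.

The spouse counts as an additional share at the children's level, so there are 5 primary shares of $240,000. Gita takes one such share ($240,000).
The children's combined portion ($960,000) is divided into 4 shares of $240,000: Pieter and Pablo each take $240,000; Dayo's $240,000 share passes to Dayo's issue; Reuben's $240,000 share passes to Reuben's issue.
Dayo's share ($240,000) is divided into 2 shares of $120,000: Maeve and Greta each take $120,000.
Reuben's share ($240,000) is divided into 3 shares of $80,000: Una, Romilly, and Rashid each take $80,000.

Gita: $240,000; Maeve: $120,000; Greta: $120,000; Pieter: $240,000; Pablo: $240,000; Una: $80,000; Romilly: $80,000; Rashid: $80,000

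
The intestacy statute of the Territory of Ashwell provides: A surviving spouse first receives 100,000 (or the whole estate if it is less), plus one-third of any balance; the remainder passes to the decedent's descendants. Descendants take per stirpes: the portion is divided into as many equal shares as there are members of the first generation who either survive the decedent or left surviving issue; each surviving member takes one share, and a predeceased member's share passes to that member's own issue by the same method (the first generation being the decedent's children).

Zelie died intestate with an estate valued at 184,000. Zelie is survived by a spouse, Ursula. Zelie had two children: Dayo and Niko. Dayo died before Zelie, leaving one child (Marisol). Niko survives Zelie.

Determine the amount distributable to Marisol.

Marisol receives 28,000.

Ursula first takes 100,000, leaving a balance of 84,000. Ursula then takes one-third of the balance (28,000), for a total of 128,000. The remaining 56,000 passes to the descendants.
The descendants' portion (56,000) is divided into 2 shares of 28,000: Niko takes 28,000; Dayo's 28,000 share passes to Dayo's issue.
Dayo's share (28,000) passes entirely to Marisol.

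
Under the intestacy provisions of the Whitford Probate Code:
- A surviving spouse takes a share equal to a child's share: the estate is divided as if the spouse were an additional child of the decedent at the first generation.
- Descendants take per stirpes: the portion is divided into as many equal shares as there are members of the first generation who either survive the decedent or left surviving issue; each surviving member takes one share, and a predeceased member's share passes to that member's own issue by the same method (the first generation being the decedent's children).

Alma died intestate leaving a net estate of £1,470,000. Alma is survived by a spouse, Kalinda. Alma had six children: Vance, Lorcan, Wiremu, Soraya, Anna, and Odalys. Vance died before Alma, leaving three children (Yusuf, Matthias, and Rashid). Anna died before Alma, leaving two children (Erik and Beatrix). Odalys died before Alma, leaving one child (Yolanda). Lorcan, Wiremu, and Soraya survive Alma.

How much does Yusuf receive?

The spouse counts as an additional share at the children's level, so there are 7 primary shares of £210,000. Kalinda takes one such share (£210,000).
The children's combined portion (£1,260,000) is divided into 6 shares of £210,000: Lorcan, Wiremu, and Soraya each take £210,000; Vance's £210,000 share passes to Vance's issue; Anna's £210,000 share passes to Anna's issue; Odalys's £210,000 share passes to Odalys's issue.
Vance's share (£210,000) is divided into 3 shares of £70,000: Yusuf, Matthias, and Rashid each take £70,000.
Anna's share (£210,000) is divided into 2 shares of £105,000: Erik and Beatrix each take £105,000.
Odalys's share (£210,000) passes entirely to Yolanda.

Yusuf receives £70,000.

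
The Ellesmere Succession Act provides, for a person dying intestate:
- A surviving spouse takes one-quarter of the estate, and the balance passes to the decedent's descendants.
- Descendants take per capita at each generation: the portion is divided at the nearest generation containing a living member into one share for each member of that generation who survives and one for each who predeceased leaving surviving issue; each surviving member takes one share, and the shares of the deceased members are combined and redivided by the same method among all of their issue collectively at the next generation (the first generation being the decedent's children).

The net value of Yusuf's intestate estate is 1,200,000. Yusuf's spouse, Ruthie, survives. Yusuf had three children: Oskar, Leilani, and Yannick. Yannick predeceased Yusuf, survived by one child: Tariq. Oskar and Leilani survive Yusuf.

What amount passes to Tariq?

Ruthie takes one-quarter of 1,200,000 = 300,000. The remaining 900,000 passes to the descendants.
The descendants' portion (900,000) is divided at the children's generation into 3 shares of 300,000. Oskar and Leilani each take 300,000. The remaining share for the deceased Yannick (300,000) is carried to the next generation.
That pool (300,000) passes entirely to Tariq, the sole taker at the grandchildren's generation.

Tariq receives 300,000.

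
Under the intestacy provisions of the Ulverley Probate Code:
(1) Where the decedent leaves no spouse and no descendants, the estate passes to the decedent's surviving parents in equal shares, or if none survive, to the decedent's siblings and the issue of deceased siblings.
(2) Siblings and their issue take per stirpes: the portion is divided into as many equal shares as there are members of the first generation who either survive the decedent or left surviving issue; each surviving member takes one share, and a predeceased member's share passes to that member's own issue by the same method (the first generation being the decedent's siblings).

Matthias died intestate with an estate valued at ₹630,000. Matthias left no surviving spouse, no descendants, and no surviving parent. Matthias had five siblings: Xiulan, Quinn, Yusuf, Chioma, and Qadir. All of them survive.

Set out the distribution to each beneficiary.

The entire ₹630,000 passes to the siblings and their issue.
That amount (₹630,000) is divided into 5 shares of ₹126,000: Xiulan, Quinn, Yusuf, Chioma, and Qadir each take ₹126,000.

Xiulan: ₹126,000; Quinn: ₹126,000; Yusuf: ₹126,000; Chioma: ₹126,000; Qadir: ₹126,000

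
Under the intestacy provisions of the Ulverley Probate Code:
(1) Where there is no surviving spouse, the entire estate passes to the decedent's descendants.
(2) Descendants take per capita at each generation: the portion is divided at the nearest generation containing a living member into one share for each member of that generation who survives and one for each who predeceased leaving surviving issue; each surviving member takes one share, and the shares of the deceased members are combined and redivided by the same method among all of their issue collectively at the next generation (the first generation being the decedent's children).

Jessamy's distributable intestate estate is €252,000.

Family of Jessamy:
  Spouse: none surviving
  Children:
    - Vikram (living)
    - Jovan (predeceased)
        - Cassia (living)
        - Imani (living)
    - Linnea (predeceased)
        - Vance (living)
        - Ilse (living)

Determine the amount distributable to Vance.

The entire €252,000 passes to the descendants.
That amount (€252,000) is divided at the children's generation into 3 shares of €84,000. Vikram takes €84,000. The 2 shares of the deceased (Jovan and Linnea) are combined into a pool of €168,000.
That pool (€168,000) is divided at the grandchildren's generation equally among Cassia, Imani, Vance, and Ilse: €42,000 each.

Vance receives €42,000.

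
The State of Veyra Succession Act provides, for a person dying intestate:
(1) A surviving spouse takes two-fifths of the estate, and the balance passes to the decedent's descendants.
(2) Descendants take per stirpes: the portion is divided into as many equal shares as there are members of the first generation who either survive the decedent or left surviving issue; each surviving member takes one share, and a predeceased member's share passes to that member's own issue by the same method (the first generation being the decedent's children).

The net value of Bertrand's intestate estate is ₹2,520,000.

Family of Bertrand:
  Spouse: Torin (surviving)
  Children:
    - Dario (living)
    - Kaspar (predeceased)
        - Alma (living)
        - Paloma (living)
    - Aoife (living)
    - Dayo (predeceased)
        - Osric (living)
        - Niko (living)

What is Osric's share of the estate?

Torin takes two-fifths of ₹2,520,000 = ₹1,008,000. The remaining ₹1,512,000 passes to the descendants.
The descendants' portion (₹1,512,000) is divided into 4 shares of ₹378,000: Dario and Aoife each take ₹378,000; Kaspar's ₹378,000 share passes to Kaspar's issue; Dayo's ₹378,000 share passes to Dayo's issue.
Kaspar's share (₹378,000) is divided into 2 shares of ₹189,000: Alma and Paloma each take ₹189,000.
Dayo's share (₹378,000) is divided into 2 shares of ₹189,000: Osric and Niko each take ₹189,000.

Osric receives ₹189,000.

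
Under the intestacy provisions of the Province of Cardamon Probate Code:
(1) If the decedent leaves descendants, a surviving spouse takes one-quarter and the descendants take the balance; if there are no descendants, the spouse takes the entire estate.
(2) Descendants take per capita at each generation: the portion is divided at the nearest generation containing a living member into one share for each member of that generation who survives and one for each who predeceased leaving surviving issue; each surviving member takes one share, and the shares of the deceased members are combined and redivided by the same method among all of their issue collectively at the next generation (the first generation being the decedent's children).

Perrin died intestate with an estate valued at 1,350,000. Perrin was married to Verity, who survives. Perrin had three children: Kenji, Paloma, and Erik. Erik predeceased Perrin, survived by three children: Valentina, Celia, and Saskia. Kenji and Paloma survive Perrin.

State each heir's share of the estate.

Verity takes one-quarter of 1,350,000 = 337,500. The remaining 1,012,500 passes to the descendants.
The descendants' portion (1,012,500) is divided at the children's generation into 3 shares of 337,500. Kenji and Paloma each take 337,500. The remaining share for the deceased Erik (337,500) is carried to the next generation.
That pool (337,500) is divided at the grandchildren's generation equally among Valentina, Celia, and Saskia: 112,500 each.

Verity: 337,500; Kenji: 337,500; Paloma: 337,500; Valentina: 112,500; Celia: 112,500; Saskia: 112,500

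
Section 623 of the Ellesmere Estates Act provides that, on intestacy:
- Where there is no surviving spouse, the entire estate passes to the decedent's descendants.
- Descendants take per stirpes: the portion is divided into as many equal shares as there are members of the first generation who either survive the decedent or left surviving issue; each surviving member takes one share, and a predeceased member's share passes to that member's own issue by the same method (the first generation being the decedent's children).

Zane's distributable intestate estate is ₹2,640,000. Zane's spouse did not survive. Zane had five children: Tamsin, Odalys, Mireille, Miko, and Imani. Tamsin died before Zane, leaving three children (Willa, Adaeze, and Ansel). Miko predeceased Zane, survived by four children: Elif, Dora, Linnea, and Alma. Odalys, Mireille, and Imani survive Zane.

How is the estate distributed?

Willa: ₹176,000; Adaeze: ₹176,000; Ansel: ₹176,000; Odalys: ₹528,000; Mireille: ₹528,000; Elif: ₹132,000; Dora: ₹132,000; Linnea: ₹132,000; Alma: ₹132,000; Imani: ₹528,000

The entire ₹2,640,000 passes to the descendants.
That amount (₹2,640,000) is divided into 5 shares of ₹528,000: Odalys, Mireille, and Imani each take ₹528,000; Tamsin's ₹528,000 share passes to Tamsin's issue; Miko's ₹528,000 share passes to Miko's issue.
Tamsin's share (₹528,000) is divided into 3 shares of ₹176,000: Willa, Adaeze, and Ansel each take ₹176,000.
Miko's share (₹528,000) is divided into 4 shares of ₹132,000: Elif, Dora, Linnea, and Alma each take ₹132,000.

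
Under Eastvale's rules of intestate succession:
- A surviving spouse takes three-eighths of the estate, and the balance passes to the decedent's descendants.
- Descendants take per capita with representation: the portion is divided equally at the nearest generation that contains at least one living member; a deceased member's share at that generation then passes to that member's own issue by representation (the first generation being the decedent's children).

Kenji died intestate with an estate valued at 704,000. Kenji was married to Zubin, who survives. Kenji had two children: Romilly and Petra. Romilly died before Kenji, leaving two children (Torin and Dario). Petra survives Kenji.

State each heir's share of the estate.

Zubin: 264,000; Torin: 110,000; Dario: 110,000; Petra: 220,000

Zubin takes three-eighths of 704,000 = 264,000. The remaining 440,000 passes to the descendants.
The descendants' portion (440,000) is divided into 2 shares of 220,000: Petra takes 220,000; Romilly's 220,000 share passes to Romilly's issue.
Romilly's share (220,000) is divided into 2 shares of 110,000: Torin and Dario each take 110,000.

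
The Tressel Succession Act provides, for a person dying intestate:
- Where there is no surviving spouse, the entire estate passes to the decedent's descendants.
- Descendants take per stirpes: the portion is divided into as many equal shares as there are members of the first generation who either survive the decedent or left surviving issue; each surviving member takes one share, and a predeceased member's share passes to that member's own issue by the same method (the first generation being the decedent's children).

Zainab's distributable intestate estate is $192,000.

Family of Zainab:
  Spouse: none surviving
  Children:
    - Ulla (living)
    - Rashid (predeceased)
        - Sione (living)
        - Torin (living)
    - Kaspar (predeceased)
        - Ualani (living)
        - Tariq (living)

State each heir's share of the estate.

The entire $192,000 passes to the descendants.
That amount ($192,000) is divided into 3 shares of $64,000: Ulla takes $64,000; Rashid's $64,000 share passes to Rashid's issue; Kaspar's $64,000 share passes to Kaspar's issue.
Rashid's share ($64,000) is divided into 2 shares of $32,000: Sione and Torin each take $32,000.
Kaspar's share ($64,000) is divided into 2 shares of $32,000: Ualani and Tariq each take $32,000.

Ulla: $64,000; Sione: $32,000; Torin: $32,000; Ualani: $32,000; Tariq: $32,000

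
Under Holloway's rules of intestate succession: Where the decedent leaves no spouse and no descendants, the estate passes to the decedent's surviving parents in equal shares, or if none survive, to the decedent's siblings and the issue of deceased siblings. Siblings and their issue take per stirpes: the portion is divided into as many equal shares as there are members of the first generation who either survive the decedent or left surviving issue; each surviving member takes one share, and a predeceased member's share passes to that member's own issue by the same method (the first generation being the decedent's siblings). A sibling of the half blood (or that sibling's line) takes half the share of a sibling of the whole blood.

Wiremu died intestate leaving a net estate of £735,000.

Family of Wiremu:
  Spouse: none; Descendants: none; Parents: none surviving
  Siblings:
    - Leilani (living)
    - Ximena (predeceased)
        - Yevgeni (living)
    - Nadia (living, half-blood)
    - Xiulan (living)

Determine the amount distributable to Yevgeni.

Yevgeni receives £210,000.

The entire £735,000 passes to the siblings and their issue.
Counting each half-blood sibling's line as half a unit, there are 7/2 units in £735,000, so one unit is £210,000. Whole-blood lines (Leilani, Ximena, and Xiulan) take £210,000 each; half-blood lines (Nadia) take £105,000 each.
Ximena's share (£210,000) passes entirely to Yevgeni.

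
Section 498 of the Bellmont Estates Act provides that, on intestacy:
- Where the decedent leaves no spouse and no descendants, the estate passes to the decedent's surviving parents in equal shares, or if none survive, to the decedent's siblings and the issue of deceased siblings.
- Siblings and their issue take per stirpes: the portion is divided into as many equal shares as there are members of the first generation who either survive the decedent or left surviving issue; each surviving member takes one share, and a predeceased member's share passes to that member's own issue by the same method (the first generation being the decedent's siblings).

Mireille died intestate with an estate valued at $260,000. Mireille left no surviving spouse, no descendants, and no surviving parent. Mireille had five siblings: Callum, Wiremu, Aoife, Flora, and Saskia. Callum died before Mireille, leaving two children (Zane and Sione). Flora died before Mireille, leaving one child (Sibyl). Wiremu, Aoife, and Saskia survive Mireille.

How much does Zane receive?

Zane receives $26,000.

The entire $260,000 passes to the siblings and their issue.
That amount ($260,000) is divided into 5 shares of $52,000: Wiremu, Aoife, and Saskia each take $52,000; Callum's $52,000 share passes to Callum's issue; Flora's $52,000 share passes to Flora's issue.
Callum's share ($52,000) is divided into 2 shares of $26,000: Zane and Sione each take $26,000.
Flora's share ($52,000) passes entirely to Sibyl.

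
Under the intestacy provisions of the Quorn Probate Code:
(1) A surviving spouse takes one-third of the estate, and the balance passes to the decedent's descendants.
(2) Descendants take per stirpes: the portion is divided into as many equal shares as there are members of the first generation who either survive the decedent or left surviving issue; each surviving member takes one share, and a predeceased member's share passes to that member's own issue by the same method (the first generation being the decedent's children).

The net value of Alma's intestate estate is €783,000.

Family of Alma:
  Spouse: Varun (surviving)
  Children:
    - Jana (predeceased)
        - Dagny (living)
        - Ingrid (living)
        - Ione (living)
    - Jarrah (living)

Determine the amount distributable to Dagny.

Dagny receives €87,000.

Varun takes one-third of €783,000 = €261,000. The remaining €522,000 passes to the descendants.
The descendants' portion (€522,000) is divided into 2 shares of €261,000: Jarrah takes €261,000; Jana's €261,000 share passes to Jana's issue.
Jana's share (€261,000) is divided into 3 shares of €87,000: Dagny, Ingrid, and Ione each take €87,000.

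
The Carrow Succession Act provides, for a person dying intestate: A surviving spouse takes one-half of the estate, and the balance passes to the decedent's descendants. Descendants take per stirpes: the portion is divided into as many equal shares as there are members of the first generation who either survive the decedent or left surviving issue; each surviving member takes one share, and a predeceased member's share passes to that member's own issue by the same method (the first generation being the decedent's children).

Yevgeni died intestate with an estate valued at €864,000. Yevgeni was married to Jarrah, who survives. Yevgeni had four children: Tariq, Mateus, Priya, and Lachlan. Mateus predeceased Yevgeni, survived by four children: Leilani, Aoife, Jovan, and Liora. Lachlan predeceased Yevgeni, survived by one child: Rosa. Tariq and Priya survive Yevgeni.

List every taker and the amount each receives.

Jarrah: €432,000; Tariq: €108,000; Leilani: €27,000; Aoife: €27,000; Jovan: €27,000; Liora: €27,000; Priya: €108,000; Rosa: €108,000

Jarrah takes one-half of €864,000 = €432,000. The remaining €432,000 passes to the descendants.
The descendants' portion (€432,000) is divided into 4 shares of €108,000: Tariq and Priya each take €108,000; Mateus's €108,000 share passes to Mateus's issue; Lachlan's €108,000 share passes to Lachlan's issue.
Mateus's share (€108,000) is divided into 4 shares of €27,000: Leilani, Aoife, Jovan, and Liora each take €27,000.
Lachlan's share (€108,000) passes entirely to Rosa.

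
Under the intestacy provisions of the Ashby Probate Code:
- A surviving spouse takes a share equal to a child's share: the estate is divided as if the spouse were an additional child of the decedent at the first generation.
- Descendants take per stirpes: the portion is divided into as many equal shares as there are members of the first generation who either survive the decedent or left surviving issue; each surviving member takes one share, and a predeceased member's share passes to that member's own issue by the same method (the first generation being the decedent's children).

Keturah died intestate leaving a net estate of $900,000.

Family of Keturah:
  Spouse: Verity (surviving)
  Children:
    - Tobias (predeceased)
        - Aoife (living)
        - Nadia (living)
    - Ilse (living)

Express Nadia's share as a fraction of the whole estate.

The spouse counts as an additional share at the children's level, so there are 3 primary shares of $300,000. Verity takes one such share ($300,000).
The children's combined portion ($600,000) is divided into 2 shares of $300,000: Ilse takes $300,000; Tobias's $300,000 share passes to Tobias's issue.
Tobias's share ($300,000) is divided into 2 shares of $150,000: Aoife and Nadia each take $150,000.

Nadia receives 1/6 of the estate.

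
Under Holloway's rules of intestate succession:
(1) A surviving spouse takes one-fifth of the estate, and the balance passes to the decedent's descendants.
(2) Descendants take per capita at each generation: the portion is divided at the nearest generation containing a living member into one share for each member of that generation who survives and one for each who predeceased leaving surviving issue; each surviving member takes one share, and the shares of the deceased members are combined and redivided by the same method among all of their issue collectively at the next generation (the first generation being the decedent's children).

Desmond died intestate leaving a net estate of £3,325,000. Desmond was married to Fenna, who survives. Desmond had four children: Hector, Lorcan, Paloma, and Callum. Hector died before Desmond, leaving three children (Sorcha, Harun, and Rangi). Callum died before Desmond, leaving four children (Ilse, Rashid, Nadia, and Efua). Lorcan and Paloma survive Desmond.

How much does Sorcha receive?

Fenna takes one-fifth of £3,325,000 = £665,000. The remaining £2,660,000 passes to the descendants.
The descendants' portion (£2,660,000) is divided at the children's generation into 4 shares of £665,000. Lorcan and Paloma each take £665,000. The 2 shares of the deceased (Hector and Callum) are combined into a pool of £1,330,000.
That pool (£1,330,000) is divided at the grandchildren's generation equally among Sorcha, Harun, Rangi, Ilse, Rashid, Nadia, and Efua: £190,000 each.

Sorcha receives £190,000.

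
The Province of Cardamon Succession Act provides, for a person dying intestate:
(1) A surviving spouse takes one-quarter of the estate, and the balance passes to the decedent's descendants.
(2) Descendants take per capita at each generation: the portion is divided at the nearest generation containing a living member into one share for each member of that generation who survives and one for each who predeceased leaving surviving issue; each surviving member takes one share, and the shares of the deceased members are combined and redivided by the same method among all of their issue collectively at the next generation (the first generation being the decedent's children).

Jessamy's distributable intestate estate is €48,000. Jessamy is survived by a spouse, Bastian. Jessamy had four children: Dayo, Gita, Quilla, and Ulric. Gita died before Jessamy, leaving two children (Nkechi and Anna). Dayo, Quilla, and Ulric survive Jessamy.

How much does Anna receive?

Anna receives €4,500.

Bastian takes one-quarter of €48,000 = €12,000. The remaining €36,000 passes to the descendants.
The descendants' portion (€36,000) is divided at the children's generation into 4 shares of €9,000. Dayo, Quilla, and Ulric each take €9,000. The remaining share for the deceased Gita (€9,000) is carried to the next generation.
That pool (€9,000) is divided at the grandchildren's generation equally among Nkechi and Anna: €4,500 each.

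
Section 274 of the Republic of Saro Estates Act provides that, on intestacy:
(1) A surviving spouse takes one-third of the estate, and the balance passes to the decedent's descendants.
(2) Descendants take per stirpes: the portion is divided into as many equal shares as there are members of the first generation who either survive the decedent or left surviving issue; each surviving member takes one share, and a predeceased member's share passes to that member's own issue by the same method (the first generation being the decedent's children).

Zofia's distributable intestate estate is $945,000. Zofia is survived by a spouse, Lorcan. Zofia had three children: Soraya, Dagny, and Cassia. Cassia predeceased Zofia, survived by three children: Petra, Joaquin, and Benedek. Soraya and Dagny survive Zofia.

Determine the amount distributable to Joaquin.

Joaquin receives $70,000.

Lorcan takes one-third of $945,000 = $315,000. The remaining $630,000 passes to the descendants.
The descendants' portion ($630,000) is divided into 3 shares of $210,000: Soraya and Dagny each take $210,000; Cassia's $210,000 share passes to Cassia's issue.
Cassia's share ($210,000) is divided into 3 shares of $70,000: Petra, Joaquin, and Benedek each take $70,000.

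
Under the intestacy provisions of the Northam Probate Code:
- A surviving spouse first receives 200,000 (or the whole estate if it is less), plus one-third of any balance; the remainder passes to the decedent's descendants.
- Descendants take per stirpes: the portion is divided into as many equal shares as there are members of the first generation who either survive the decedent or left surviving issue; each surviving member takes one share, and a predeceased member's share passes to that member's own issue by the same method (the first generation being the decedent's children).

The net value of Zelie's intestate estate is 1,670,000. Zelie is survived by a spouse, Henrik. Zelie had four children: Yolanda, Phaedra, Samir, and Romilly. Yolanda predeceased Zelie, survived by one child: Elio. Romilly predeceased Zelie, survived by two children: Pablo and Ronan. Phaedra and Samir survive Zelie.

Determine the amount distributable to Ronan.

Henrik first takes 200,000, leaving a balance of 1,470,000. Henrik then takes one-third of the balance (490,000), for a total of 690,000. The remaining 980,000 passes to the descendants.
The descendants' portion (980,000) is divided into 4 shares of 245,000: Phaedra and Samir each take 245,000; Yolanda's 245,000 share passes to Yolanda's issue; Romilly's 245,000 share passes to Romilly's issue.
Yolanda's share (245,000) passes entirely to Elio.
Romilly's share (245,000) is divided into 2 shares of 122,500: Pablo and Ronan each take 122,500.

Ronan receives 122,500.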